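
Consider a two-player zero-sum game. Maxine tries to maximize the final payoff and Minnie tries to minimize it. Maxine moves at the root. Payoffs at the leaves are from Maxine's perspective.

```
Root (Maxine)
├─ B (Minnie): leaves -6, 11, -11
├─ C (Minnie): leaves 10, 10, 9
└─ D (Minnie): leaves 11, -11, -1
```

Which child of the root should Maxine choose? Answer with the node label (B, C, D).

B (Minnie): min(-6, 11, -11) = -11
C (Minnie): min(10, 10, 9) = 9
D (Minnie): min(11, -11, -1) = -11
Root (Maxine): max(-11, 9, -11) = 9
Maxine picks the child with the highest value: C (value 9).

C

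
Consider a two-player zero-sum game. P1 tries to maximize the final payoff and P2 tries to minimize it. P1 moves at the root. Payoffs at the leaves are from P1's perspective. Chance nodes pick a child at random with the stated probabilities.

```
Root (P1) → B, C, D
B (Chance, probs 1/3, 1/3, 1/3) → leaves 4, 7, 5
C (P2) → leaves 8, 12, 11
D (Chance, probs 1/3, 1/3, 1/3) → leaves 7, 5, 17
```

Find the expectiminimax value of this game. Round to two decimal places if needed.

9.67

B (Chance): 1/3·4 + 1/3·7 + 1/3·5 = 5.33
C (P2): min(8, 12, 11) = 8
D (Chance): 1/3·7 + 1/3·5 + 1/3·17 = 9.67
Root (P1): max(5.33, 8, 9.67) = 9.67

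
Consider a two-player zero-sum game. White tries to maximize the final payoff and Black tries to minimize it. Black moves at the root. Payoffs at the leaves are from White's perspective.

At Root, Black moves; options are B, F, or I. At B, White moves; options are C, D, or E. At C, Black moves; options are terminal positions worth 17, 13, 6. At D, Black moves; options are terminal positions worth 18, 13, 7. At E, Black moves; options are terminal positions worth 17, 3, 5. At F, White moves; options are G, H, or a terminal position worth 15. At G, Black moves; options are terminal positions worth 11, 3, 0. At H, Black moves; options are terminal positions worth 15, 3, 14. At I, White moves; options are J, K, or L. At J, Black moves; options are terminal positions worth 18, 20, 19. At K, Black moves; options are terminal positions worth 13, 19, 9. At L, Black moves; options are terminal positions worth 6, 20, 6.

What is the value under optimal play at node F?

G: min(11, 3, 0) = 0
H: min(15, 3, 14) = 3
F: max(0, 3, 15) = 15

15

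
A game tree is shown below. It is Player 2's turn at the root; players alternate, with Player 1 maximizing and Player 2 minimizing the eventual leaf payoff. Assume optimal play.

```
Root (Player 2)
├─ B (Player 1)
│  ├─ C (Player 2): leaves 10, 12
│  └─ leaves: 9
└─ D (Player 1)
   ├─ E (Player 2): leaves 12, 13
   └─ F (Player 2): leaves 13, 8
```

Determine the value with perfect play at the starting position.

C (Player 2): min(10, 12) = 10
B (Player 1): max(10, 9) = 10
E (Player 2): min(12, 13) = 12
F (Player 2): min(13, 8) = 8
D (Player 1): max(12, 8) = 12
Root (Player 2): min(10, 12) = 10

10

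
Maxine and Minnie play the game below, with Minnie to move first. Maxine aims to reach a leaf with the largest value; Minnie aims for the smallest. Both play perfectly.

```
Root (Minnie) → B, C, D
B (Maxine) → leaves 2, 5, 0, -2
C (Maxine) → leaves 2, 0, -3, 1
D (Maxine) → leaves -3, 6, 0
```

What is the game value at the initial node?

2

B (Maxine): max(2, 5, 0, -2) = 5
C (Maxine): max(2, 0, -3, 1) = 2
D (Maxine): max(-3, 6, 0) = 6
Root (Minnie): min(5, 2, 6) = 2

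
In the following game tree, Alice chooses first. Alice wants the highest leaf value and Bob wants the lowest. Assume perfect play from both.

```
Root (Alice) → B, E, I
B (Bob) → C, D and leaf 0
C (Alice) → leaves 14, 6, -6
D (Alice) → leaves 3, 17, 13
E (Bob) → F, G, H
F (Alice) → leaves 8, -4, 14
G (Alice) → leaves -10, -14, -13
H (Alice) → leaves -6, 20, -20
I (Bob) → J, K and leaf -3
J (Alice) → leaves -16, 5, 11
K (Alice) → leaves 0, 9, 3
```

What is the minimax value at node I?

-3

J: max(-16, 5, 11) = 11
K: max(0, 9, 3) = 9
I: min(11, 9, -3) = -3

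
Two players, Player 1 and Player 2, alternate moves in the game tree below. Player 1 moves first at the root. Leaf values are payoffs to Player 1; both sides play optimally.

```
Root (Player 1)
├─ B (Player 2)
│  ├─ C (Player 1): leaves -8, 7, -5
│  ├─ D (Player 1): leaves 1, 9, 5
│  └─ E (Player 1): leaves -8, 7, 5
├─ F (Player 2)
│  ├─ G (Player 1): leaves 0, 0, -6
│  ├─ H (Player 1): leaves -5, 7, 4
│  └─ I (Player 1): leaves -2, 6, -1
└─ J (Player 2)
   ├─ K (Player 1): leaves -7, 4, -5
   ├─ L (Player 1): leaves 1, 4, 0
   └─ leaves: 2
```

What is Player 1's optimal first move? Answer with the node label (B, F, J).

C (Player 1): max(-8, 7, -5) = 7
D (Player 1): max(1, 9, 5) = 9
E (Player 1): max(-8, 7, 5) = 7
B (Player 2): min(7, 9, 7) = 7
G (Player 1): max(0, 0, -6) = 0
H (Player 1): max(-5, 7, 4) = 7
I (Player 1): max(-2, 6, -1) = 6
F (Player 2): min(0, 7, 6) = 0
K (Player 1): max(-7, 4, -5) = 4
L (Player 1): max(1, 4, 0) = 4
J (Player 2): min(4, 4, 2) = 2
Root (Player 1): max(7, 0, 2) = 7
Player 1 picks the child with the highest value: B (value 7).

B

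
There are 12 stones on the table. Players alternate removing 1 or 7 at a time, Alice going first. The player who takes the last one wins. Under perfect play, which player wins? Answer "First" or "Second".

Compute winning (W) and losing (L) positions by backward induction:
i:   0  1  2  3  4  5  6  7  8  9 10 11 12
     L  W  L  W  L  W  L  W  L  W  L  W  L
Position 12 is L, so the second player wins.

Second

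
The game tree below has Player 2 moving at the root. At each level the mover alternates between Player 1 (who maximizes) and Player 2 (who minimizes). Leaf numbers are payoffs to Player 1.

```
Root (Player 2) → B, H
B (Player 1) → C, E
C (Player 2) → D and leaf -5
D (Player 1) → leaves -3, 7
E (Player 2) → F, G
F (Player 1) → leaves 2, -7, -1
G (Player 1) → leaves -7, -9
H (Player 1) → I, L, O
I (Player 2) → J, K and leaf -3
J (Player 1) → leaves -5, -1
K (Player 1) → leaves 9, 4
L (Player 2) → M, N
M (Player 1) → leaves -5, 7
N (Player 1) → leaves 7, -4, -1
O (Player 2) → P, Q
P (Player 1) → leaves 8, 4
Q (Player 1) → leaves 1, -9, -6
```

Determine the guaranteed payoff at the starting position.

D (Player 1): max(-3, 7) = 7
C (Player 2): min(7, -5) = -5
F (Player 1): max(2, -7, -1) = 2
G (Player 1): max(-7, -9) = -7
E (Player 2): min(2, -7) = -7
B (Player 1): max(-5, -7) = -5
J (Player 1): max(-5, -1) = -1
K (Player 1): max(9, 4) = 9
I (Player 2): min(-1, 9, -3) = -3
M (Player 1): max(-5, 7) = 7
N (Player 1): max(7, -4, -1) = 7
L (Player 2): min(7, 7) = 7
P (Player 1): max(8, 4) = 8
Q (Player 1): max(1, -9, -6) = 1
O (Player 2): min(8, 1) = 1
H (Player 1): max(-3, 7, 1) = 7
Root (Player 2): min(-5, 7) = -5

-5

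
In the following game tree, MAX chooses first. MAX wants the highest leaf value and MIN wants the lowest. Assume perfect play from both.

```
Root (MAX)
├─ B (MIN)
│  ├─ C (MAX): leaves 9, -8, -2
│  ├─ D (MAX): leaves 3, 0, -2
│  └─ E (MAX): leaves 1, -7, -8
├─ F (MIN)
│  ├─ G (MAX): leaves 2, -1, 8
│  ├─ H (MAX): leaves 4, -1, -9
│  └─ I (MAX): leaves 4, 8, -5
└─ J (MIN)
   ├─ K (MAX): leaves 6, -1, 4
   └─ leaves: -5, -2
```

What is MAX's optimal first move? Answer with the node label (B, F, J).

F

C (MAX): max(9, -8, -2) = 9
D (MAX): max(3, 0, -2) = 3
E (MAX): max(1, -7, -8) = 1
B (MIN): min(9, 3, 1) = 1
G (MAX): max(2, -1, 8) = 8
H (MAX): max(4, -1, -9) = 4
I (MAX): max(4, 8, -5) = 8
F (MIN): min(8, 4, 8) = 4
K (MAX): max(6, -1, 4) = 6
J (MIN): min(6, -5, -2) = -5
Root (MAX): max(1, 4, -5) = 4
MAX picks the child with the highest value: F (value 4).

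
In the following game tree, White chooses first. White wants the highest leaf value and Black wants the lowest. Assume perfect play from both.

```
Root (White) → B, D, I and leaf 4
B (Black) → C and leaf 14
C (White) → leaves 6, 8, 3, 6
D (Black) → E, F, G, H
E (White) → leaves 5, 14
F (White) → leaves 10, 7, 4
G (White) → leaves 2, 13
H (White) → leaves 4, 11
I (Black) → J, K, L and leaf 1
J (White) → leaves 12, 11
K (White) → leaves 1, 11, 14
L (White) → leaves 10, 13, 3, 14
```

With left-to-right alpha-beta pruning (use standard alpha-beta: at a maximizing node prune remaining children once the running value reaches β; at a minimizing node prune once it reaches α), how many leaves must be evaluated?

23

C [α=-∞,β=+∞]: v=8
B [α=-∞,β=+∞]: v=8
E [α=8,β=+∞]: v=14
F [α=8,β=14]: v=10
G [α=8,β=10]: v=13
H [α=8,β=10]: v=11
D [α=8,β=+∞]: v=10
J [α=10,β=+∞]: v=12
K [α=10,β=12]: v=14
L [α=10,β=12]: v=13 after child 2 ≥ β → β-cutoff, skip 2
I [α=10,β=+∞]: v=1
Root [α=-∞,β=+∞]: v=10
Leaves evaluated: 23 of 25.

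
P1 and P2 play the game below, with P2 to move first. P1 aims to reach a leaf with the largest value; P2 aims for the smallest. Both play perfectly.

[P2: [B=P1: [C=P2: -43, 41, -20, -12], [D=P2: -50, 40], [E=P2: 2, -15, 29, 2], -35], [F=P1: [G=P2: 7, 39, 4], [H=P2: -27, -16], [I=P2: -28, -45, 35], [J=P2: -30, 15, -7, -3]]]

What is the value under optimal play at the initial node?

-15

C (P2): min(-43, 41, -20, -12) = -43
D (P2): min(-50, 40) = -50
E (P2): min(2, -15, 29, 2) = -15
B (P1): max(-43, -50, -15, -35) = -15
G (P2): min(7, 39, 4) = 4
H (P2): min(-27, -16) = -27
I (P2): min(-28, -45, 35) = -45
J (P2): min(-30, 15, -7, -3) = -30
F (P1): max(4, -27, -45, -30) = 4
Root (P2): min(-15, 4) = -15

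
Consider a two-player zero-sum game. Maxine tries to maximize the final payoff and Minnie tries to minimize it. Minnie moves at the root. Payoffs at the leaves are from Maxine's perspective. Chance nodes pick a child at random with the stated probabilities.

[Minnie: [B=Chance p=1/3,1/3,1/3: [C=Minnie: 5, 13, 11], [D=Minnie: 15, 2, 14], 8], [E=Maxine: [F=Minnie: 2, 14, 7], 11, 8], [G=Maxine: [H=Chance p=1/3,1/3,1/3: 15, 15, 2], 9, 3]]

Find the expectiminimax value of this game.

5

C (Minnie): min(5, 13, 11) = 5
D (Minnie): min(15, 2, 14) = 2
B (Chance): 1/3·5 + 1/3·2 + 1/3·8 = 5
F (Minnie): min(2, 14, 7) = 2
E (Maxine): max(2, 11, 8) = 11
H (Chance): 1/3·15 + 1/3·15 + 1/3·2 = 10.67
G (Maxine): max(10.67, 9, 3) = 10.67
Root (Minnie): min(5, 11, 10.67) = 5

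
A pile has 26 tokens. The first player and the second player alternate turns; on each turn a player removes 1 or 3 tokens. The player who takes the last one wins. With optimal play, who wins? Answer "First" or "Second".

Second

Compute winning (W) and losing (L) positions by backward induction:
i:   0  1  2  3  4  5  6  7  8  9 10 11 12 13 14 15 16 17 18 19 20 21 22 23 24 25 26
     L  W  L  W  L  W  L  W  L  W  L  W  L  W  L  W  L  W  L  W  L  W  L  W  L  W  L
Position 26 is L, so the second player wins.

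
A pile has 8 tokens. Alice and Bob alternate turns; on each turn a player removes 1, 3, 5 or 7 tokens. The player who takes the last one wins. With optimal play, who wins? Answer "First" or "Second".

i:   0  1  2  3  4  5  6  7  8
     L  W  L  W  L  W  L  W  L
Position 8 is L, so the second player wins.

Second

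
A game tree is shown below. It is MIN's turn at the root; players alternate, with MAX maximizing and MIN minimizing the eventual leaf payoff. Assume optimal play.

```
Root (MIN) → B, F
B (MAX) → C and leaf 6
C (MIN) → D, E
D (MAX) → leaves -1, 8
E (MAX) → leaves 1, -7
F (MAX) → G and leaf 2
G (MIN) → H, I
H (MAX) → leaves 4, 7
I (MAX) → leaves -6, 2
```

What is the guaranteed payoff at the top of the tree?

D (MAX): max(-1, 8) = 8
E (MAX): max(1, -7) = 1
C (MIN): min(8, 1) = 1
B (MAX): max(1, 6) = 6
H (MAX): max(4, 7) = 7
I (MAX): max(-6, 2) = 2
G (MIN): min(7, 2) = 2
F (MAX): max(2, 2) = 2
Root (MIN): min(6, 2) = 2

2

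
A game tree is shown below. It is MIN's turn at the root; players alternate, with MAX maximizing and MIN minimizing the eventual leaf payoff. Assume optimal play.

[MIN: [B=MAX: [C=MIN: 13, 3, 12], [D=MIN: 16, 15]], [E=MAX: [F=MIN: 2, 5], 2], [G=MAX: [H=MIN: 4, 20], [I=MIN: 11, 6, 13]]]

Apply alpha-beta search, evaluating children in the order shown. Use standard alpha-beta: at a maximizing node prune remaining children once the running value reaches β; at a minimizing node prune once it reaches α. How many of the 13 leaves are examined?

10

C [α=-∞,β=+∞]: v=3
D [α=3,β=+∞]: v=15
B [α=-∞,β=+∞]: v=15
F [α=-∞,β=15]: v=2
E [α=-∞,β=15]: v=2
H [α=-∞,β=2]: v=4
G [α=-∞,β=2]: v=4 after child 1 ≥ β → β-cutoff, skip 1
Root [α=-∞,β=+∞]: v=2
Leaves evaluated: 10 of 13.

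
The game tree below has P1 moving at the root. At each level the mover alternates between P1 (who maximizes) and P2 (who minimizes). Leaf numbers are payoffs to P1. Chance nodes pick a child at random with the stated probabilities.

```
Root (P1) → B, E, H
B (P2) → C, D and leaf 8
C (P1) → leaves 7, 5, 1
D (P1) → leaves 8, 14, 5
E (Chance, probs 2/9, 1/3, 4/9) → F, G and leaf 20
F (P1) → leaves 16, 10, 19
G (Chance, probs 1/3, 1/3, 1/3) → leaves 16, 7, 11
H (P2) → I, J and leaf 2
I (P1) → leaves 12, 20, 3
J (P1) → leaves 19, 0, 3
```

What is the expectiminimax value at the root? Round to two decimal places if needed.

C (P1): max(7, 5, 1) = 7
D (P1): max(8, 14, 5) = 14
B (P2): min(7, 14, 8) = 7
F (P1): max(16, 10, 19) = 19
G (Chance): 1/3·16 + 1/3·7 + 1/3·11 = 11.33
E (Chance): 2/9·19 + 1/3·11.33 + 4/9·20 = 16.89
I (P1): max(12, 20, 3) = 20
J (P1): max(19, 0, 3) = 19
H (P2): min(20, 19, 2) = 2
Root (P1): max(7, 16.89, 2) = 16.89

16.89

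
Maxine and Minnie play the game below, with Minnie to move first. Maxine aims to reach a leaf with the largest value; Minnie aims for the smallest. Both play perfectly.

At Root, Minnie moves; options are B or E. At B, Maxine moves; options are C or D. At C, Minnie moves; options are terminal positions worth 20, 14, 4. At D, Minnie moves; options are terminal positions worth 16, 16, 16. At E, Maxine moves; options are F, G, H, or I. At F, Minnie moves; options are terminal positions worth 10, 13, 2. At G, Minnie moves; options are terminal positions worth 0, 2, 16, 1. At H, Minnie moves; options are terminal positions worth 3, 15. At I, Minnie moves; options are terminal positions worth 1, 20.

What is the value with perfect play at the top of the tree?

3

C (Minnie): min(20, 14, 4) = 4
D (Minnie): min(16, 16, 16) = 16
B (Maxine): max(4, 16) = 16
F (Minnie): min(10, 13, 2) = 2
G (Minnie): min(0, 2, 16, 1) = 0
H (Minnie): min(3, 15) = 3
I (Minnie): min(1, 20) = 1
E (Maxine): max(2, 0, 3, 1) = 3
Root (Minnie): min(16, 3) = 3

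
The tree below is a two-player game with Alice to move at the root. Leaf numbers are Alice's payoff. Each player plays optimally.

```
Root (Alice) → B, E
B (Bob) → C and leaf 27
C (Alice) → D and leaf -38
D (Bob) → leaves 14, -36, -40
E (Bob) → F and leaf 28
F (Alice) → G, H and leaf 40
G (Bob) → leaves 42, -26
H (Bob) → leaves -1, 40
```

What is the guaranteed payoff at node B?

-38

D: min(14, -36, -40) = -40
C: max(-40, -38) = -38
B: min(-38, 27) = -38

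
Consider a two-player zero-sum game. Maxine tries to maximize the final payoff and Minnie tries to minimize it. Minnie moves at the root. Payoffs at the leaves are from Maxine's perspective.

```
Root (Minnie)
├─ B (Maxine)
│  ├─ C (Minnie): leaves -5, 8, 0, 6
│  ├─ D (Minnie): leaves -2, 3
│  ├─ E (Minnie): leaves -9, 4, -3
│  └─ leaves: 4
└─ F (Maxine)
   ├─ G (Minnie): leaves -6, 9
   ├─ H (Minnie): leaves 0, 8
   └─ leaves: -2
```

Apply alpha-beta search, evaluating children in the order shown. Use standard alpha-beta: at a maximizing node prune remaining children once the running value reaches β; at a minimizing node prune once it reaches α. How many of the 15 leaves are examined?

13

C [α=-∞,β=+∞]: v=-5
D [α=-5,β=+∞]: v=-2
E [α=-2,β=+∞]: v=-9 after child 1 ≤ α → α-cutoff, skip 2
B [α=-∞,β=+∞]: v=4
G [α=-∞,β=4]: v=-6
H [α=-6,β=4]: v=0
F [α=-∞,β=4]: v=0
Root [α=-∞,β=+∞]: v=0
Leaves evaluated: 13 of 15.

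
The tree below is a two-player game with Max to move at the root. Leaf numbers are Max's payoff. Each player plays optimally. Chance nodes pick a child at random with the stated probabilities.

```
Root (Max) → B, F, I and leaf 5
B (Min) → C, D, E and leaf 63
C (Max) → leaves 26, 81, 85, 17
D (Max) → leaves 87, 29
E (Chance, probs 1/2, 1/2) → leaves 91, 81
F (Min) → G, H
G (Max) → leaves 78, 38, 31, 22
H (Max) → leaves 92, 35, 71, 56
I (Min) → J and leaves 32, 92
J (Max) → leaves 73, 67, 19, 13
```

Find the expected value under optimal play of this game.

78

C (Max): max(26, 81, 85, 17) = 85
D (Max): max(87, 29) = 87
E (Chance): 1/2·91 + 1/2·81 = 86
B (Min): min(85, 87, 86, 63) = 63
G (Max): max(78, 38, 31, 22) = 78
H (Max): max(92, 35, 71, 56) = 92
F (Min): min(78, 92) = 78
J (Max): max(73, 67, 19, 13) = 73
I (Min): min(73, 32, 92) = 32
Root (Max): max(63, 78, 32, 5) = 78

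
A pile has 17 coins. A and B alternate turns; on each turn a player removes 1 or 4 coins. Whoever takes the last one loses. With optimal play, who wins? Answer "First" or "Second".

First

Mark each pile size as W (mover wins) or L (mover loses):
i:   0  1  2  3  4  5  6  7  8  9 10 11 12 13 14 15 16 17
     W  L  W  L  W  W  L  W  L  W  W  L  W  L  W  W  L  W
Position 17 is W, so the first player wins.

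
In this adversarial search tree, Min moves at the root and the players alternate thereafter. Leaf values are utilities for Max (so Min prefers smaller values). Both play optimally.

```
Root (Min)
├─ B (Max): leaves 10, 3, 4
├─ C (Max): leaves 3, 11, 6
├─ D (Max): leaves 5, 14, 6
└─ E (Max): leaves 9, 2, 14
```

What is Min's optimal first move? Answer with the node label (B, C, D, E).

B

B (Max): max(10, 3, 4) = 10
C (Max): max(3, 11, 6) = 11
D (Max): max(5, 14, 6) = 14
E (Max): max(9, 2, 14) = 14
Root (Min): min(10, 11, 14, 14) = 10
Min picks the child with the lowest value: B (value 10).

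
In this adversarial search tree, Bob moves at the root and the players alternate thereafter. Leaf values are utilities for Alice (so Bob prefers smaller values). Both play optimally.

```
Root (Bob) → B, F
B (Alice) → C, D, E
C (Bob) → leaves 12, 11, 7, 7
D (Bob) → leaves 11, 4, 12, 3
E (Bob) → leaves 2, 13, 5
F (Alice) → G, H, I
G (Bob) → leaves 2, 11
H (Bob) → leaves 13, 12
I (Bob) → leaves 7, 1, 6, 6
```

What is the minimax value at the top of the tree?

C (Bob): min(12, 11, 7, 7) = 7
D (Bob): min(11, 4, 12, 3) = 3
E (Bob): min(2, 13, 5) = 2
B (Alice): max(7, 3, 2) = 7
G (Bob): min(2, 11) = 2
H (Bob): min(13, 12) = 12
I (Bob): min(7, 1, 6, 6) = 1
F (Alice): max(2, 12, 1) = 12
Root (Bob): min(7, 12) = 7

7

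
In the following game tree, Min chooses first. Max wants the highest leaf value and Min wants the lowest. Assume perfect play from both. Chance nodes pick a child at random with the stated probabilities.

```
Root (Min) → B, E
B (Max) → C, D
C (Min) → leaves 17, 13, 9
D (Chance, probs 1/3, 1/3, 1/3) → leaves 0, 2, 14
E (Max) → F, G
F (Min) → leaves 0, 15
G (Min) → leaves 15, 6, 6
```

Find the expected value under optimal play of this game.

C (Min): min(17, 13, 9) = 9
D (Chance): 1/3·0 + 1/3·2 + 1/3·14 = 5.33
B (Max): max(9, 5.33) = 9
F (Min): min(0, 15) = 0
G (Min): min(15, 6, 6) = 6
E (Max): max(0, 6) = 6
Root (Min): min(9, 6) = 6

6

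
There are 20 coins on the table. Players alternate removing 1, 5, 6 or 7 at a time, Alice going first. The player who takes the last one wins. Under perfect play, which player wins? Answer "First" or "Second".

First

Mark each pile size as W (mover wins) or L (mover loses):
i:   0  1  2  3  4  5  6  7  8  9 10 11 12 13 14 15 16 17 18 19 20
     L  W  L  W  L  W  W  W  W  W  W  W  L  W  L  W  L  W  W  W  W
Position 20 is W, so the first player wins.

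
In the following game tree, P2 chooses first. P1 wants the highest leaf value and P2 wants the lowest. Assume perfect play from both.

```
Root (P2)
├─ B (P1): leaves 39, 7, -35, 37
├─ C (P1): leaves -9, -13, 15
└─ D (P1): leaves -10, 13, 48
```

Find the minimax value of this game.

B (P1): max(39, 7, -35, 37) = 39
C (P1): max(-9, -13, 15) = 15
D (P1): max(-10, 13, 48) = 48
Root (P2): min(39, 15, 48) = 15

15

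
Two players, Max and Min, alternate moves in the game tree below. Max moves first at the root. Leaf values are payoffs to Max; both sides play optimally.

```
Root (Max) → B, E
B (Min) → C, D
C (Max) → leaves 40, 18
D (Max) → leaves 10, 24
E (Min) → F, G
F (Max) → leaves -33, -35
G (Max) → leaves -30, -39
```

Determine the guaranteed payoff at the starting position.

24

C (Max): max(40, 18) = 40
D (Max): max(10, 24) = 24
B (Min): min(40, 24) = 24
F (Max): max(-33, -35) = -33
G (Max): max(-30, -39) = -30
E (Min): min(-33, -30) = -33
Root (Max): max(24, -33) = 24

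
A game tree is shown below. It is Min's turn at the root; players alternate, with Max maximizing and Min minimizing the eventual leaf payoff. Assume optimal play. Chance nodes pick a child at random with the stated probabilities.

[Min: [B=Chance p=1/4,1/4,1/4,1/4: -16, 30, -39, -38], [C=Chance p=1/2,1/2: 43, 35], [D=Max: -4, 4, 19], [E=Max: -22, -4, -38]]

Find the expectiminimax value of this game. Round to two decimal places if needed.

-15.75

B (Chance): 1/4·-16 + 1/4·30 + 1/4·-39 + 1/4·-38 = -15.75
C (Chance): 1/2·43 + 1/2·35 = 39
D (Max): max(-4, 4, 19) = 19
E (Max): max(-22, -4, -38) = -4
Root (Min): min(-15.75, 39, 19, -4) = -15.75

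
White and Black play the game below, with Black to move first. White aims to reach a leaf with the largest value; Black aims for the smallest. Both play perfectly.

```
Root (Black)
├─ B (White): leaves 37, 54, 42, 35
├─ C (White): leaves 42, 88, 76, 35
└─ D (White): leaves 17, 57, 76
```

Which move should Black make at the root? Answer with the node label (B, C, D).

B

B (White): max(37, 54, 42, 35) = 54
C (White): max(42, 88, 76, 35) = 88
D (White): max(17, 57, 76) = 76
Root (Black): min(54, 88, 76) = 54
Black picks the child with the lowest value: B (value 54).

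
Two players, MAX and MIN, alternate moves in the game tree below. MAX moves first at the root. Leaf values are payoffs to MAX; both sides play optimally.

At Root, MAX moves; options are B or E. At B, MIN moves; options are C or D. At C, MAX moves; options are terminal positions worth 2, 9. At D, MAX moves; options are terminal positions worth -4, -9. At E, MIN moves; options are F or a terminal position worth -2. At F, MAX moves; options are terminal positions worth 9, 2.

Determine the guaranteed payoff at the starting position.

C (MAX): max(2, 9) = 9
D (MAX): max(-4, -9) = -4
B (MIN): min(9, -4) = -4
F (MAX): max(9, 2) = 9
E (MIN): min(9, -2) = -2
Root (MAX): max(-4, -2) = -2

-2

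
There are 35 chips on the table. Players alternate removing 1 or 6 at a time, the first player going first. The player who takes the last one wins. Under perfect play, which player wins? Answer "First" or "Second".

Second

W/L table (W = player to move can force a win):
i:   0  1  2  3  4  5  6  7  8  9 10 11 12 13 14 15 16 17 18 19 20 21 22 23 24 25 26 27 28 29 30 31 32 33 34 35
     L  W  L  W  L  W  W  L  W  L  W  L  W  W  L  W  L  W  L  W  W  L  W  L  W  L  W  W  L  W  L  W  L  W  W  L
Position 35 is L, so the second player wins.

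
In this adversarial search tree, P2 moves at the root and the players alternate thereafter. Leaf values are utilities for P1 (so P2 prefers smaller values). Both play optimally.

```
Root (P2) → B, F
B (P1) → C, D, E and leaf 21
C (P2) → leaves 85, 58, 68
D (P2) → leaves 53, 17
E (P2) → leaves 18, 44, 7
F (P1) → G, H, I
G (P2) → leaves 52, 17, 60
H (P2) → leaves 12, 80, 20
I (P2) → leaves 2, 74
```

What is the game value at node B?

58

C: min(85, 58, 68) = 58
D: min(53, 17) = 17
E: min(18, 44, 7) = 7
B: max(58, 17, 7, 21) = 58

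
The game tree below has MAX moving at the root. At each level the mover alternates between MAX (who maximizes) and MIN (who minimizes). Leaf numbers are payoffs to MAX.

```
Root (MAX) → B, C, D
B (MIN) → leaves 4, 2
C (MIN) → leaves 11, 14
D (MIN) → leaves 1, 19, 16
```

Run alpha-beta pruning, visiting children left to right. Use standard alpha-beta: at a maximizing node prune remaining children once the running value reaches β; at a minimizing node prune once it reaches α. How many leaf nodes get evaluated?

B [α=-∞,β=+∞]: v=2
C [α=2,β=+∞]: v=11
D [α=11,β=+∞]: v=1 after child 1 ≤ α → α-cutoff, skip 2
Root [α=-∞,β=+∞]: v=11
Leaves evaluated: 5 of 7.

5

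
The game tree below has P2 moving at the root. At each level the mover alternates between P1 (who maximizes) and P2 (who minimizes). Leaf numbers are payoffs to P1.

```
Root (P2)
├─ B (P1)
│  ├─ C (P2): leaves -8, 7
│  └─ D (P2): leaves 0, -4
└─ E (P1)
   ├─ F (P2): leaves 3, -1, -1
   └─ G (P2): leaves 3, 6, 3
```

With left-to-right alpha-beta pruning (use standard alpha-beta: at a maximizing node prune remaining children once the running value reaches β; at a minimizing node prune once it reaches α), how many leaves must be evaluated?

7

C [α=-∞,β=+∞]: v=-8
D [α=-8,β=+∞]: v=-4
B [α=-∞,β=+∞]: v=-4
F [α=-∞,β=-4]: v=-1
E [α=-∞,β=-4]: v=-1 after child 1 ≥ β → β-cutoff, skip 1
Root [α=-∞,β=+∞]: v=-4
Leaves evaluated: 7 of 10.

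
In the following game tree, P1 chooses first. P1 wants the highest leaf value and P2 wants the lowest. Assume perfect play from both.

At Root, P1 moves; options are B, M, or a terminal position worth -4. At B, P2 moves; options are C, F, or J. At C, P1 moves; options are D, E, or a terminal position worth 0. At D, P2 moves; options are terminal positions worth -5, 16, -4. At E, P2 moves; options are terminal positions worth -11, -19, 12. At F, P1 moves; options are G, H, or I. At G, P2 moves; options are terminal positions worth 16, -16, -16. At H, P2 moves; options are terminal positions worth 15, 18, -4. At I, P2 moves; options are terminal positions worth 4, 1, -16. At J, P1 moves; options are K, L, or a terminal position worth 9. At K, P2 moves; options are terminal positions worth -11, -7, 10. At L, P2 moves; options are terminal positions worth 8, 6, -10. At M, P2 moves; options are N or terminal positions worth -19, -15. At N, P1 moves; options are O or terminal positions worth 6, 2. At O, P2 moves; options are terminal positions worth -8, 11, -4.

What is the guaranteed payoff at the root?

-4

D (P2): min(-5, 16, -4) = -5
E (P2): min(-11, -19, 12) = -19
C (P1): max(-5, -19, 0) = 0
G (P2): min(16, -16, -16) = -16
H (P2): min(15, 18, -4) = -4
I (P2): min(4, 1, -16) = -16
F (P1): max(-16, -4, -16) = -4
K (P2): min(-11, -7, 10) = -11
L (P2): min(8, 6, -10) = -10
J (P1): max(-11, -10, 9) = 9
B (P2): min(0, -4, 9) = -4
O (P2): min(-8, 11, -4) = -8
N (P1): max(-8, 6, 2) = 6
M (P2): min(6, -19, -15) = -19
Root (P1): max(-4, -19, -4) = -4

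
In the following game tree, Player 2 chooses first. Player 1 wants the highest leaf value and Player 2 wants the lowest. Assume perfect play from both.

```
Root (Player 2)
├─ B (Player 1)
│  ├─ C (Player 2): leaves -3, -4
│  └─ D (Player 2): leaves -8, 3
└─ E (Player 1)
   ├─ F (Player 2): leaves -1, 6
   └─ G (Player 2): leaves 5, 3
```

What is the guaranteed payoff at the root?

-4

C (Player 2): min(-3, -4) = -4
D (Player 2): min(-8, 3) = -8
B (Player 1): max(-4, -8) = -4
F (Player 2): min(-1, 6) = -1
G (Player 2): min(5, 3) = 3
E (Player 1): max(-1, 3) = 3
Root (Player 2): min(-4, 3) = -4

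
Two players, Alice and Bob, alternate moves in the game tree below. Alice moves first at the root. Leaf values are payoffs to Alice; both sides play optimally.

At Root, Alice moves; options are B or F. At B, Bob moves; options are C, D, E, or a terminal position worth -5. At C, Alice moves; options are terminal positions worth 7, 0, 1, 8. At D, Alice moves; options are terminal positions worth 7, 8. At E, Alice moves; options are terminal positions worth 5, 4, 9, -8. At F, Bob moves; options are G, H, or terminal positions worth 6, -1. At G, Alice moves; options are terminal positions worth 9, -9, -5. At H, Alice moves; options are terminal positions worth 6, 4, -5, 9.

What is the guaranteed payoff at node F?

G: max(9, -9, -5) = 9
H: max(6, 4, -5, 9) = 9
F: min(9, 9, 6, -1) = -1

-1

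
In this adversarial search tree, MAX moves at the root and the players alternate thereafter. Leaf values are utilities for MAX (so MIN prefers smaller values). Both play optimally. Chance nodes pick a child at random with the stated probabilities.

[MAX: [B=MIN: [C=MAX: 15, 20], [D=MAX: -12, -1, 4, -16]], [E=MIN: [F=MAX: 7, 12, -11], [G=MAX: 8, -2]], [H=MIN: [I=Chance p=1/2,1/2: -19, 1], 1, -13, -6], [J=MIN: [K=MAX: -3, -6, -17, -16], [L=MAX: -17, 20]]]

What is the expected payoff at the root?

8

C (MAX): max(15, 20) = 20
D (MAX): max(-12, -1, 4, -16) = 4
B (MIN): min(20, 4) = 4
F (MAX): max(7, 12, -11) = 12
G (MAX): max(8, -2) = 8
E (MIN): min(12, 8) = 8
I (Chance): 1/2·-19 + 1/2·1 = -9
H (MIN): min(-9, 1, -13, -6) = -13
K (MAX): max(-3, -6, -17, -16) = -3
L (MAX): max(-17, 20) = 20
J (MIN): min(-3, 20) = -3
Root (MAX): max(4, 8, -13, -3) = 8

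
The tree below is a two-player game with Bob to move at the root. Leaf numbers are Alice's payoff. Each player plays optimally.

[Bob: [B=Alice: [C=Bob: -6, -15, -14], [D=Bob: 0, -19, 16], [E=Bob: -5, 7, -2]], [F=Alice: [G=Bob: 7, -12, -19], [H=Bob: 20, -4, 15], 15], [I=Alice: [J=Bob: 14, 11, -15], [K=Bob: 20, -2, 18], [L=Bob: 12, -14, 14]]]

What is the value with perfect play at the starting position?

-5

C (Bob): min(-6, -15, -14) = -15
D (Bob): min(0, -19, 16) = -19
E (Bob): min(-5, 7, -2) = -5
B (Alice): max(-15, -19, -5) = -5
G (Bob): min(7, -12, -19) = -19
H (Bob): min(20, -4, 15) = -4
F (Alice): max(-19, -4, 15) = 15
J (Bob): min(14, 11, -15) = -15
K (Bob): min(20, -2, 18) = -2
L (Bob): min(12, -14, 14) = -14
I (Alice): max(-15, -2, -14) = -2
Root (Bob): min(-5, 15, -2) = -5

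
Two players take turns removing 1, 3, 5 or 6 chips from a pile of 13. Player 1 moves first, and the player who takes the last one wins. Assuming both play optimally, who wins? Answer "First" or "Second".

Second

Mark each pile size as W (mover wins) or L (mover loses):
i:   0  1  2  3  4  5  6  7  8  9 10 11 12 13
     L  W  L  W  L  W  W  W  W  W  W  L  W  L
Position 13 is L, so the second player wins.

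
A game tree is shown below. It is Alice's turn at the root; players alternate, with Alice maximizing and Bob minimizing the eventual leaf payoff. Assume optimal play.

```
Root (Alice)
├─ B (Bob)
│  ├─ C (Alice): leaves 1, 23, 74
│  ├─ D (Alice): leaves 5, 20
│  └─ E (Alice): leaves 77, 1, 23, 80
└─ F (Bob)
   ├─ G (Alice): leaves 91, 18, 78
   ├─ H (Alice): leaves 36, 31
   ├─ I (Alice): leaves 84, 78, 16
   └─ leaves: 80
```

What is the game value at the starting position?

C (Alice): max(1, 23, 74) = 74
D (Alice): max(5, 20) = 20
E (Alice): max(77, 1, 23, 80) = 80
B (Bob): min(74, 20, 80) = 20
G (Alice): max(91, 18, 78) = 91
H (Alice): max(36, 31) = 36
I (Alice): max(84, 78, 16) = 84
F (Bob): min(91, 36, 84, 80) = 36
Root (Alice): max(20, 36) = 36

36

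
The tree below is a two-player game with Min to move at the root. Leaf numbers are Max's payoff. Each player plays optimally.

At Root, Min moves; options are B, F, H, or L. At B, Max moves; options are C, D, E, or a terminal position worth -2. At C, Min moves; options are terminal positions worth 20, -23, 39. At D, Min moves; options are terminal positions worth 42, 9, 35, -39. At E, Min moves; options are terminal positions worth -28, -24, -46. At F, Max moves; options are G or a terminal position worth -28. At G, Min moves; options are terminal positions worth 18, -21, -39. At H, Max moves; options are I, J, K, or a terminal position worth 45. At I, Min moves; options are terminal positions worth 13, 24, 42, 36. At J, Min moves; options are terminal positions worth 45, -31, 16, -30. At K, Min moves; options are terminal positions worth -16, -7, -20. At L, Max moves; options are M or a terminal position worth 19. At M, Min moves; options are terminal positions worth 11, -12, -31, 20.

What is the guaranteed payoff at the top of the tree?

-28

C (Min): min(20, -23, 39) = -23
D (Min): min(42, 9, 35, -39) = -39
E (Min): min(-28, -24, -46) = -46
B (Max): max(-23, -39, -46, -2) = -2
G (Min): min(18, -21, -39) = -39
F (Max): max(-39, -28) = -28
I (Min): min(13, 24, 42, 36) = 13
J (Min): min(45, -31, 16, -30) = -31
K (Min): min(-16, -7, -20) = -20
H (Max): max(13, -31, -20, 45) = 45
M (Min): min(11, -12, -31, 20) = -31
L (Max): max(-31, 19) = 19
Root (Min): min(-2, -28, 45, 19) = -28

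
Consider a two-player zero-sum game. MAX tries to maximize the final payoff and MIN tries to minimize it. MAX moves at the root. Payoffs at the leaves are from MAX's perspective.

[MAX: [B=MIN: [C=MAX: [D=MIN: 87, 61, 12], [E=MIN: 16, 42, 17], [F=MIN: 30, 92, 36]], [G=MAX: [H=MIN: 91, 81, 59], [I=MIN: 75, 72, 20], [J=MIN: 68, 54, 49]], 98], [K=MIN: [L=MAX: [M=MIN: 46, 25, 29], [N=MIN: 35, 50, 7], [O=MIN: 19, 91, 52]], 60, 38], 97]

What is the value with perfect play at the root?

D (MIN): min(87, 61, 12) = 12
E (MIN): min(16, 42, 17) = 16
F (MIN): min(30, 92, 36) = 30
C (MAX): max(12, 16, 30) = 30
H (MIN): min(91, 81, 59) = 59
I (MIN): min(75, 72, 20) = 20
J (MIN): min(68, 54, 49) = 49
G (MAX): max(59, 20, 49) = 59
B (MIN): min(30, 59, 98) = 30
M (MIN): min(46, 25, 29) = 25
N (MIN): min(35, 50, 7) = 7
O (MIN): min(19, 91, 52) = 19
L (MAX): max(25, 7, 19) = 25
K (MIN): min(25, 60, 38) = 25
Root (MAX): max(30, 25, 97) = 97

97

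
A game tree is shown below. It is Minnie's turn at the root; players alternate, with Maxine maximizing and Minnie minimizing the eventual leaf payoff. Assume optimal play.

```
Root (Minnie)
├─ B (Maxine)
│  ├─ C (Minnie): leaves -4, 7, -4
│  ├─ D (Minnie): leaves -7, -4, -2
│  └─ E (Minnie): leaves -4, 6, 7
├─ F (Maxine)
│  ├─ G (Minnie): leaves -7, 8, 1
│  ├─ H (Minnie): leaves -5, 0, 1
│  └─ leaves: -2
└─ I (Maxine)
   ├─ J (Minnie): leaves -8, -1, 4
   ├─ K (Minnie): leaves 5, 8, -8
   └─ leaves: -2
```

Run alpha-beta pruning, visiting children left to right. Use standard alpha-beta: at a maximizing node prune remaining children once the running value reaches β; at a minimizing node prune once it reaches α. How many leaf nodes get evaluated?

C [α=-∞,β=+∞]: v=-4
D [α=-4,β=+∞]: v=-7 after child 1 ≤ α → α-cutoff, skip 2
E [α=-4,β=+∞]: v=-4 after child 1 ≤ α → α-cutoff, skip 2
B [α=-∞,β=+∞]: v=-4
G [α=-∞,β=-4]: v=-7
H [α=-7,β=-4]: v=-5
F [α=-∞,β=-4]: v=-2
J [α=-∞,β=-4]: v=-8
K [α=-8,β=-4]: v=-8
I [α=-∞,β=-4]: v=-2
Root [α=-∞,β=+∞]: v=-4
Leaves evaluated: 19 of 23.

19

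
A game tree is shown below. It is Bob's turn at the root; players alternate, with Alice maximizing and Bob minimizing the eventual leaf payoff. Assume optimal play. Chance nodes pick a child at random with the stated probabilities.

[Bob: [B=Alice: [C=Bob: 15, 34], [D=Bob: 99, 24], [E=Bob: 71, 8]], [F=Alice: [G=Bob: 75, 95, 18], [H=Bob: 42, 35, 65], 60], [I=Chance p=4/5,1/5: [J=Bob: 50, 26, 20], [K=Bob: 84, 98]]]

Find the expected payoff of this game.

24

C (Bob): min(15, 34) = 15
D (Bob): min(99, 24) = 24
E (Bob): min(71, 8) = 8
B (Alice): max(15, 24, 8) = 24
G (Bob): min(75, 95, 18) = 18
H (Bob): min(42, 35, 65) = 35
F (Alice): max(18, 35, 60) = 60
J (Bob): min(50, 26, 20) = 20
K (Bob): min(84, 98) = 84
I (Chance): 4/5·20 + 1/5·84 = 32.8
Root (Bob): min(24, 60, 32.8) = 24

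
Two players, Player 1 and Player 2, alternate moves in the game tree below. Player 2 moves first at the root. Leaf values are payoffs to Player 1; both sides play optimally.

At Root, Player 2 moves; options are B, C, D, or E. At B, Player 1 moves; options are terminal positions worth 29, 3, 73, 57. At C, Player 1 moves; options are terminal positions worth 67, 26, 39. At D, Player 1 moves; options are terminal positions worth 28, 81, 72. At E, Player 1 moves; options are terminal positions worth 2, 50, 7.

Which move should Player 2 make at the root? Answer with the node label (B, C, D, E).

B (Player 1): max(29, 3, 73, 57) = 73
C (Player 1): max(67, 26, 39) = 67
D (Player 1): max(28, 81, 72) = 81
E (Player 1): max(2, 50, 7) = 50
Root (Player 2): min(73, 67, 81, 50) = 50
Player 2 picks the child with the lowest value: E (value 50).

E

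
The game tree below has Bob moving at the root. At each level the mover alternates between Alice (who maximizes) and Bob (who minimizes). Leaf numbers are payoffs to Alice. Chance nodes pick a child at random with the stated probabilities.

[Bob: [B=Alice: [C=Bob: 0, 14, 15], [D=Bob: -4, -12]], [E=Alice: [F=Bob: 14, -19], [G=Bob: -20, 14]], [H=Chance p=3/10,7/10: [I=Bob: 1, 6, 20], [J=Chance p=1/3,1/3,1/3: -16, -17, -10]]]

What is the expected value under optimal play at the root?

-19

C (Bob): min(0, 14, 15) = 0
D (Bob): min(-4, -12) = -12
B (Alice): max(0, -12) = 0
F (Bob): min(14, -19) = -19
G (Bob): min(-20, 14) = -20
E (Alice): max(-19, -20) = -19
I (Bob): min(1, 6, 20) = 1
J (Chance): 1/3·-16 + 1/3·-17 + 1/3·-10 = -14.33
H (Chance): 3/10·1 + 7/10·-14.33 = -9.73
Root (Bob): min(0, -19, -9.73) = -19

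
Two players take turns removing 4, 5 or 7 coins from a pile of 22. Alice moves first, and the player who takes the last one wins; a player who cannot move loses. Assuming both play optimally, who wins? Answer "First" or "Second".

Compute winning (W) and losing (L) positions by backward induction:
i:   0  1  2  3  4  5  6  7  8  9 10 11 12 13 14 15 16 17 18 19 20 21 22
     L  L  L  L  W  W  W  W  W  W  W  L  L  L  L  W  W  W  W  W  W  W  L
Position 22 is L, so the second player wins.

Second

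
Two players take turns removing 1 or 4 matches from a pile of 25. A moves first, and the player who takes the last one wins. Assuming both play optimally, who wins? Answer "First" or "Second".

Second

Mark each pile size as W (mover wins) or L (mover loses):
i:   0  1  2  3  4  5  6  7  8  9 10 11 12 13 14 15 16 17 18 19 20 21 22 23 24 25
     L  W  L  W  W  L  W  L  W  W  L  W  L  W  W  L  W  L  W  W  L  W  L  W  W  L
Position 25 is L, so the second player wins.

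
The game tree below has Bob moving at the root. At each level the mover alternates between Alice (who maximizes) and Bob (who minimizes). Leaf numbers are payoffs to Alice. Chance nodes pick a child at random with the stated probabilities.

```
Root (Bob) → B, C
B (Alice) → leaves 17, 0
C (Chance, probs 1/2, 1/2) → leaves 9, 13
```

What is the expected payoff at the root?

B (Alice): max(17, 0) = 17
C (Chance): 1/2·9 + 1/2·13 = 11
Root (Bob): min(17, 11) = 11

11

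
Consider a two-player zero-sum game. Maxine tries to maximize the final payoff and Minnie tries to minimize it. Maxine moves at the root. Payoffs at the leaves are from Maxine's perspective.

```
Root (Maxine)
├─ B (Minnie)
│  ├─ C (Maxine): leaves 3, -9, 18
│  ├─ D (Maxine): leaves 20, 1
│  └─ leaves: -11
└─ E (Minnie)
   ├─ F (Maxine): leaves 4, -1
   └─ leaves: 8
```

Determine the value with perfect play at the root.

C (Maxine): max(3, -9, 18) = 18
D (Maxine): max(20, 1) = 20
B (Minnie): min(18, 20, -11) = -11
F (Maxine): max(4, -1) = 4
E (Minnie): min(4, 8) = 4
Root (Maxine): max(-11, 4) = 4

4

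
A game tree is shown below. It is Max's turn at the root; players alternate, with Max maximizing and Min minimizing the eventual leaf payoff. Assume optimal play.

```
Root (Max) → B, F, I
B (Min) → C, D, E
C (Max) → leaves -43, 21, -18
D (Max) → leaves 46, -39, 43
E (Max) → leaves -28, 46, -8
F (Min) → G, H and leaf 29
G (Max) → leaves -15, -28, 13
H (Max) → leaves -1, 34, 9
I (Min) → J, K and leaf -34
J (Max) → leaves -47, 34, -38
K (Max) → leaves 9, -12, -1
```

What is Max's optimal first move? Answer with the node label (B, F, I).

B

C (Max): max(-43, 21, -18) = 21
D (Max): max(46, -39, 43) = 46
E (Max): max(-28, 46, -8) = 46
B (Min): min(21, 46, 46) = 21
G (Max): max(-15, -28, 13) = 13
H (Max): max(-1, 34, 9) = 34
F (Min): min(13, 34, 29) = 13
J (Max): max(-47, 34, -38) = 34
K (Max): max(9, -12, -1) = 9
I (Min): min(34, 9, -34) = -34
Root (Max): max(21, 13, -34) = 21
Max picks the child with the highest value: B (value 21).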